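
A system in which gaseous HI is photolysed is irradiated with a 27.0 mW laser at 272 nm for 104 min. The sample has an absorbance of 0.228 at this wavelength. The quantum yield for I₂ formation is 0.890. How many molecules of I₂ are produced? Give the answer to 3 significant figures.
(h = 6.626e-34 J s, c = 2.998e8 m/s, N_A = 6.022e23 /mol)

Photon energy at 272 nm: hc/λ = (6.626e-34)(2.998e8)/(272e-9) = 7.303e-19 J.
Energy delivered: (27.0 mW)(6240 s) = 168.5 J.
Photons incident: 168.5 / 7.303e-19 = 2.307e20, i.e. 2.307e20/6.022e23 = 3.831e-4 mol.
Fraction absorbed: 1 − 10^(−0.228) = 0.4084.
Photons absorbed: 0.4084 × 3.831e-4 = 1.565e-4 mol.
Product: Φ × n_abs = 0.890 × 1.565e-4 = 1.393e-4 mol.
As a count: 1.393e-4 × 6.022e23 = 8.39e19.

8.39e19 molecules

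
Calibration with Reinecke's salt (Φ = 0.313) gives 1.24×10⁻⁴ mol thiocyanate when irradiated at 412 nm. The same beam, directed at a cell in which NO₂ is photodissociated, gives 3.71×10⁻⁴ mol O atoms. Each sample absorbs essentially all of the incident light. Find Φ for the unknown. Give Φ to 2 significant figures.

Φ = 0.94

Photons absorbed by the actinometer: 1.24×10⁻⁴ / 0.313 = 3.962×10⁻⁴ mol.
Φ(unknown) = 3.71×10⁻⁴ / 3.962×10⁻⁴ = 0.94.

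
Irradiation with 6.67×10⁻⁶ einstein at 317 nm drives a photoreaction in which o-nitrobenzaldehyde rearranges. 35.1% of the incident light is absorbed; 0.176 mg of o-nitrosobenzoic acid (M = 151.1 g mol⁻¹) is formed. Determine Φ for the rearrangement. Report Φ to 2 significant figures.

Φ = 0.50

Product: 0.176 mg / 151.1 g mol⁻¹ = 1.165×10⁻⁶ mol.
Photons absorbed: 0.351 × 6.67×10⁻⁶ = 2.341×10⁻⁶ mol.
Φ = 1.165×10⁻⁶ mol / 2.341×10⁻⁶ mol photons = 0.50.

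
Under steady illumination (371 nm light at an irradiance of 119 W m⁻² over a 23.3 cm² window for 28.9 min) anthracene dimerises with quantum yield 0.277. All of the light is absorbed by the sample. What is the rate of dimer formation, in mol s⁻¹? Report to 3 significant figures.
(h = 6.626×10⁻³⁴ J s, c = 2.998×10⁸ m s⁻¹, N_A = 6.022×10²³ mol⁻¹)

Photon energy at 371 nm: hc/λ = (6.626×10⁻³⁴)(2.998×10⁸)/(371×10⁻⁹) = 5.354×10⁻¹⁹ J.
Energy delivered: (119 W m⁻²)(23.3×10⁻⁴ m²)(1734 s) = 480.8 J.
Photons incident: 480.8 / 5.354×10⁻¹⁹ = 8.980×10²⁰, i.e. 8.980×10²⁰/6.022×10²³ = 0.001491 mol.
Product formed: 0.277 × 0.001491 = 4.130×10⁻⁴ mol.
Rate: 4.130×10⁻⁴ / 1734 s = 2.38×10⁻⁷ mol s⁻¹.

2.38×10⁻⁷ mol s⁻¹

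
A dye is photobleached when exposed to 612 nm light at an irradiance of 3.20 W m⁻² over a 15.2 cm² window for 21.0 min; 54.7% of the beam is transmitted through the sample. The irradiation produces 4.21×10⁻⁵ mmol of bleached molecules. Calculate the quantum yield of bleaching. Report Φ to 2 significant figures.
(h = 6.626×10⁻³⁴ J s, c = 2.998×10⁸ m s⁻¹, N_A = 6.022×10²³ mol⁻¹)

Product: 4.21×10⁻⁵ mmol = 4.21×10⁻⁸ mol.
Photon energy at 612 nm: hc/λ = (6.626×10⁻³⁴)(2.998×10⁸)/(612×10⁻⁹) = 3.246×10⁻¹⁹ J.
Energy delivered: (3.20 W m⁻²)(15.2×10⁻⁴ m²)(1260 s) = 6.129 J.
Photons incident: 6.129 / 3.246×10⁻¹⁹ = 1.888×10¹⁹, i.e. 1.888×10¹⁹/6.022×10²³ = 3.135×10⁻⁵ mol.
Fraction absorbed: 1 − 54.7/100 = 0.4530.
Photons absorbed: 0.4530 × 3.135×10⁻⁵ = 1.420×10⁻⁵ mol.
Φ = 4.21×10⁻⁸ mol / 1.420×10⁻⁵ mol photons = 0.0030.

Φ = 0.0030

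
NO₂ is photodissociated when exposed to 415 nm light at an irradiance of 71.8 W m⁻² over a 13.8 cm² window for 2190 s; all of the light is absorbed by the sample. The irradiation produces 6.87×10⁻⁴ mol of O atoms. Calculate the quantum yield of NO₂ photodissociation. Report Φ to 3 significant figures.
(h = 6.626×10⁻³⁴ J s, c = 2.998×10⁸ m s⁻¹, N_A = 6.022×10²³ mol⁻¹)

Photon energy at 415 nm: hc/λ = (6.626×10⁻³⁴)(2.998×10⁸)/(415×10⁻⁹) = 4.787×10⁻¹⁹ J.
Energy delivered: (71.8 W m⁻²)(13.8×10⁻⁴ m²)(2190 s) = 217.0 J.
Photons incident: 217.0 / 4.787×10⁻¹⁹ = 4.533×10²⁰, i.e. 4.533×10²⁰/6.022×10²³ = 7.527×10⁻⁴ mol.
Φ = 6.87×10⁻⁴ mol / 7.527×10⁻⁴ mol photons = 0.913.

Φ = 0.913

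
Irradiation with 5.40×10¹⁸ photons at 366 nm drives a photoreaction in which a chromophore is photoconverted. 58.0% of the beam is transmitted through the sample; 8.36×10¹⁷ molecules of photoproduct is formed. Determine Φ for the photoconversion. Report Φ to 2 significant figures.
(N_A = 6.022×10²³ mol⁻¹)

Φ = 0.37

Product: 8.36×10¹⁷ / 6.022×10²³ = 1.388×10⁻⁶ mol.
Moles of photons: 5.40×10¹⁸ / 6.022×10²³ = 8.967×10⁻⁶ mol.
Fraction absorbed: 1 − 58.0/100 = 0.4200.
Photons absorbed: 0.4200 × 8.967×10⁻⁶ = 3.766×10⁻⁶ mol.
Φ = 1.388×10⁻⁶ mol / 3.766×10⁻⁶ mol photons = 0.37.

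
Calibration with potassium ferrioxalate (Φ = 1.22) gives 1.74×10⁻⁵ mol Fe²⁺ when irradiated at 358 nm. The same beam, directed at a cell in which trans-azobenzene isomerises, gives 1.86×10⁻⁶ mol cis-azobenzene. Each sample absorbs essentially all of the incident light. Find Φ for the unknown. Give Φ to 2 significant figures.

Φ = 0.13

Photons absorbed by the actinometer: 1.74×10⁻⁵ / 1.22 = 1.426×10⁻⁵ mol.
Φ(unknown) = 1.86×10⁻⁶ / 1.426×10⁻⁵ = 0.13.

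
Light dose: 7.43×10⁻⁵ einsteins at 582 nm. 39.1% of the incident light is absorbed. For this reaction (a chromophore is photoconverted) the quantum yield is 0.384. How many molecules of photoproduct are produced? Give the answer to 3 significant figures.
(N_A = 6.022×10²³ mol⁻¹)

Photons absorbed: 0.391 × 7.43×10⁻⁵ = 2.905×10⁻⁵ mol.
Product: Φ × n_abs = 0.384 × 2.905×10⁻⁵ = 1.116×10⁻⁵ mol.
As a count: 1.116×10⁻⁵ × 6.022×10²³ = 6.72×10¹⁸.

6.72×10¹⁸ molecules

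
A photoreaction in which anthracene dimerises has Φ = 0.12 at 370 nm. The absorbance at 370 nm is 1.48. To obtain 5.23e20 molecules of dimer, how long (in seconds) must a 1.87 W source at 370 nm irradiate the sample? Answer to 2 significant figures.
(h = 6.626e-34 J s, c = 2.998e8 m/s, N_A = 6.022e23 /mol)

Product: 5.23e20 / 6.022e23 = 8.685e-4 mol.
Photons that must be absorbed: 8.685e-4 / 0.12 = 0.007238 mol.
Fraction absorbed: 1 − 10^(−1.48) = 0.9669.
Incident photons needed: 0.007238 / 0.9669 = 0.007486 mol.
Photon energy: hc/λ = 5.369e-19 J; per mole, 3.233e5 J mol⁻¹.
Energy required: 0.007486 × 3.233e5 = 2420 J.
Time: 2420 J / 1.87 W = 1300 s.

t ≈ 1300 s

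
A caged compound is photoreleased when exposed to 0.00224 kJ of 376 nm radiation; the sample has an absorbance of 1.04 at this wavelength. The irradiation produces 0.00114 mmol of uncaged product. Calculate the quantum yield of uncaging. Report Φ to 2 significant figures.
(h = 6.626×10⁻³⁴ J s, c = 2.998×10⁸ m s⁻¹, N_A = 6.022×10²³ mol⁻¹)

Φ = 0.18

Product: 0.00114 mmol = 1.14×10⁻⁶ mol.
Photon energy at 376 nm: hc/λ = (6.626×10⁻³⁴)(2.998×10⁸)/(376×10⁻⁹) = 5.283×10⁻¹⁹ J.
Incident energy: 0.00224 kJ = 2.24 J.
Photons incident: 2.24 / 5.283×10⁻¹⁹ = 4.240×10¹⁸, i.e. 4.240×10¹⁸/6.022×10²³ = 7.041×10⁻⁶ mol.
Fraction absorbed: 1 − 10^(−1.04) = 0.9088.
Photons absorbed: 0.9088 × 7.041×10⁻⁶ = 6.399×10⁻⁶ mol.
Φ = 1.14×10⁻⁶ mol / 6.399×10⁻⁶ mol photons = 0.18.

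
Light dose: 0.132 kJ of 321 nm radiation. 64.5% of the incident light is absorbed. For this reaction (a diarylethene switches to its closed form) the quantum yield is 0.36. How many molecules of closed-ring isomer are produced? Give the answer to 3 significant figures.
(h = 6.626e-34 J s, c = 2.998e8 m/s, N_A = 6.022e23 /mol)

4.95e19 molecules

Photon energy at 321 nm: hc/λ = (6.626e-34)(2.998e8)/(321e-9) = 6.188e-19 J.
Incident energy: 0.132 kJ = 132 J.
Photons incident: 132 / 6.188e-19 = 2.133e20, i.e. 2.133e20/6.022e23 = 3.542e-4 mol.
Photons absorbed: 0.645 × 3.542e-4 = 2.285e-4 mol.
Product: Φ × n_abs = 0.36 × 2.285e-4 = 8.226e-5 mol.
As a count: 8.226e-5 × 6.022e23 = 4.95e19.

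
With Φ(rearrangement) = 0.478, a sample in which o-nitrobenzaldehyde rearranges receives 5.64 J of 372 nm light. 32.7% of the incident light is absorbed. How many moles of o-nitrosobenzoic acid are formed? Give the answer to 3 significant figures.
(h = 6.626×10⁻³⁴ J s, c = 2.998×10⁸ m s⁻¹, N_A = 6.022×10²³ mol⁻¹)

2.74×10⁻⁶ mol

Photon energy at 372 nm: hc/λ = (6.626×10⁻³⁴)(2.998×10⁸)/(372×10⁻⁹) = 5.340×10⁻¹⁹ J.
Photons incident: 5.64 / 5.340×10⁻¹⁹ = 1.056×10¹⁹, i.e. 1.056×10¹⁹/6.022×10²³ = 1.754×10⁻⁵ mol.
Photons absorbed: 0.327 × 1.754×10⁻⁵ = 5.736×10⁻⁶ mol.
Product: Φ × n_abs = 0.478 × 5.736×10⁻⁶ = 2.742×10⁻⁶ mol.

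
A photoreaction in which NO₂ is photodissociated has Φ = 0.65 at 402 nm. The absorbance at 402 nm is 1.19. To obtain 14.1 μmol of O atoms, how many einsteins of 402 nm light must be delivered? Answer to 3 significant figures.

2.32e-5 einstein

Product: 14.1 μmol = 1.41e-5 mol.
Photons that must be absorbed: 1.41e-5 / 0.65 = 2.169e-5 mol.
Fraction absorbed: 1 − 10^(−1.19) = 0.9354.
Incident photons needed: 2.169e-5 / 0.9354 = 2.319e-5 mol.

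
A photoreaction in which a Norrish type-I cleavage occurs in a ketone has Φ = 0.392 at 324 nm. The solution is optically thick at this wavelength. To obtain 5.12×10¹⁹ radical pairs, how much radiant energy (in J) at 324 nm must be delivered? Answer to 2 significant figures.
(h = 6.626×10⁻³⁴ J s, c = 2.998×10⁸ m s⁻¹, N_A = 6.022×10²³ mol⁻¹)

80 J

Product: 5.12×10¹⁹ / 6.022×10²³ = 8.502×10⁻⁵ mol.
Photons that must be absorbed: 8.502×10⁻⁵ / 0.392 = 2.169×10⁻⁴ mol.
Photon energy: hc/λ = 6.131×10⁻¹⁹ J; per mole, 3.692×10⁵ J mol⁻¹.
Energy required: 2.169×10⁻⁴ × 3.692×10⁵ = 80 J.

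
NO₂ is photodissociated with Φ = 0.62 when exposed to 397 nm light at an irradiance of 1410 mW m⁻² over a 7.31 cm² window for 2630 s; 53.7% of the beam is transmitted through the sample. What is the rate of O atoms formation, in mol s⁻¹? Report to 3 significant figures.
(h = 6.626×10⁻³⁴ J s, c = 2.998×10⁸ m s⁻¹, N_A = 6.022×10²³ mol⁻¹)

9.82×10⁻¹⁰ mol s⁻¹

Photon energy at 397 nm: hc/λ = (6.626×10⁻³⁴)(2.998×10⁸)/(397×10⁻⁹) = 5.004×10⁻¹⁹ J.
Energy delivered: (1410 mW m⁻²)(7.31×10⁻⁴ m²)(2630 s) = 2.711 J.
Photons incident: 2.711 / 5.004×10⁻¹⁹ = 5.418×10¹⁸, i.e. 5.418×10¹⁸/6.022×10²³ = 8.997×10⁻⁶ mol.
Fraction absorbed: 1 − 53.7/100 = 0.4630.
Photons absorbed: 0.4630 × 8.997×10⁻⁶ = 4.166×10⁻⁶ mol.
Product formed: 0.62 × 4.166×10⁻⁶ = 2.583×10⁻⁶ mol.
Rate: 2.583×10⁻⁶ / 2630 s = 9.82×10⁻¹⁰ mol s⁻¹.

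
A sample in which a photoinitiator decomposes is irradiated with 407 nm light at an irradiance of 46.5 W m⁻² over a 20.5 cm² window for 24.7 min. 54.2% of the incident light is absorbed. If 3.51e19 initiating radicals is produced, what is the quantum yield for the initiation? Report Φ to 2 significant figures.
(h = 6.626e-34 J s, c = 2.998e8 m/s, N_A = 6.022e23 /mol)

Product: 3.51e19 / 6.022e23 = 5.829e-5 mol.
Photon energy at 407 nm: hc/λ = (6.626e-34)(2.998e8)/(407e-9) = 4.881e-19 J.
Energy delivered: (46.5 W m⁻²)(20.5e-4 m²)(1482 s) = 141.3 J.
Photons incident: 141.3 / 4.881e-19 = 2.895e20, i.e. 2.895e20/6.022e23 = 4.807e-4 mol.
Photons absorbed: 0.542 × 4.807e-4 = 2.605e-4 mol.
Φ = 5.829e-5 mol / 2.605e-4 mol photons = 0.22.

Φ = 0.22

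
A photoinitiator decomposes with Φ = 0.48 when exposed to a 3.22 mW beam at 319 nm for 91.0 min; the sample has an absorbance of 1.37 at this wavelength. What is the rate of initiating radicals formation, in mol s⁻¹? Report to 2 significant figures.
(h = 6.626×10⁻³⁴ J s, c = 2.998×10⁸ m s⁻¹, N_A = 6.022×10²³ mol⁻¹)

3.9×10⁻⁹ mol s⁻¹

Photon energy at 319 nm: hc/λ = (6.626×10⁻³⁴)(2.998×10⁸)/(319×10⁻⁹) = 6.227×10⁻¹⁹ J.
Energy delivered: (3.22 mW)(5460 s) = 17.58 J.
Photons incident: 17.58 / 6.227×10⁻¹⁹ = 2.823×10¹⁹, i.e. 2.823×10¹⁹/6.022×10²³ = 4.688×10⁻⁵ mol.
Fraction absorbed: 1 − 10^(−1.37) = 0.9573.
Photons absorbed: 0.9573 × 4.688×10⁻⁵ = 4.488×10⁻⁵ mol.
Product formed: 0.48 × 4.488×10⁻⁵ = 2.154×10⁻⁵ mol.
Rate: 2.154×10⁻⁵ / 5460 s = 3.9×10⁻⁹ mol s⁻¹.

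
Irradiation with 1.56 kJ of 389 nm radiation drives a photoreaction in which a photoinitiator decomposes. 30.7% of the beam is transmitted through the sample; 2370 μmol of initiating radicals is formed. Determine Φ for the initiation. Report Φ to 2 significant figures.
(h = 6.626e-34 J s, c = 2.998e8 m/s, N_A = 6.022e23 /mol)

Product: 2370 μmol = 0.00237 mol.
Photon energy at 389 nm: hc/λ = (6.626e-34)(2.998e8)/(389e-9) = 5.107e-19 J.
Incident energy: 1.56 kJ = 1560 J.
Photons incident: 1560 / 5.107e-19 = 3.055e21, i.e. 3.055e21/6.022e23 = 0.005073 mol.
Fraction absorbed: 1 − 30.7/100 = 0.6930.
Photons absorbed: 0.6930 × 0.005073 = 0.003516 mol.
Φ = 0.00237 mol / 0.003516 mol photons = 0.67.

Φ = 0.67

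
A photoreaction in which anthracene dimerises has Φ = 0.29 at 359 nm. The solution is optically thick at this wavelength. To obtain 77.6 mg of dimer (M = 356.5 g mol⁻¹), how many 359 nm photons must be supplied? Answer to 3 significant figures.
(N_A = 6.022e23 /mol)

4.52e20 photons

Product: 77.6 mg / 356.5 g mol⁻¹ = 2.177e-4 mol.
Photons that must be absorbed: 2.177e-4 / 0.29 = 7.507e-4 mol.
Photon count: 7.507e-4 × 6.022e23 = 4.52e20.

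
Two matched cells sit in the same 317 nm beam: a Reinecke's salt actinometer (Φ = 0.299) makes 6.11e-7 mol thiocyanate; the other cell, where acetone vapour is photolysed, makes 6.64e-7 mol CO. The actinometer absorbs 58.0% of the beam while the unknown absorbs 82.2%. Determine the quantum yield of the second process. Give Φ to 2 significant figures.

Φ = 0.23

Photons absorbed by the actinometer: 6.11e-7 / 0.299 = 2.043e-6 mol.
Incident flux: 2.043e-6 / 0.580 = 3.522e-6 einstein.
Absorbed by unknown: 0.822 × 3.522e-6 = 2.895e-6 mol.
Φ(unknown) = 6.64e-7 / 2.895e-6 = 0.23.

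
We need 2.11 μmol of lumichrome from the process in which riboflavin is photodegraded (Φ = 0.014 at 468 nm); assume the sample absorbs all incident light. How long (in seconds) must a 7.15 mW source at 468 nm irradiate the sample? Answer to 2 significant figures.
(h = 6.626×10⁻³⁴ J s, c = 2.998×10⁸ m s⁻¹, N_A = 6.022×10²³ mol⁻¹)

t ≈ 5400 s

Product: 2.11 μmol = 2.11×10⁻⁶ mol.
Photons that must be absorbed: 2.11×10⁻⁶ / 0.014 = 1.507×10⁻⁴ mol.
Photon energy: hc/λ = 4.245×10⁻¹⁹ J; per mole, 2.556×10⁵ J mol⁻¹.
Energy required: 1.507×10⁻⁴ × 2.556×10⁵ = 38.52 J.
Time: 38.52 J / 0.00715 W = 5400 s.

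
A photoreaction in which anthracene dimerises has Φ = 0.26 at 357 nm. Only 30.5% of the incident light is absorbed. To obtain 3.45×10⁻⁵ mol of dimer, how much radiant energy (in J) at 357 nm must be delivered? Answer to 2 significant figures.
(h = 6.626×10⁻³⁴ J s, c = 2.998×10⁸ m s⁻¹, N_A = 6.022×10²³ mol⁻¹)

Photons that must be absorbed: 3.45×10⁻⁵ / 0.26 = 1.327×10⁻⁴ mol.
Incident photons needed: 1.327×10⁻⁴ / 0.305 = 4.351×10⁻⁴ mol.
Photon energy: hc/λ = 5.564×10⁻¹⁹ J; per mole, 3.351×10⁵ J mol⁻¹.
Energy required: 4.351×10⁻⁴ × 3.351×10⁵ = 150 J.

150 J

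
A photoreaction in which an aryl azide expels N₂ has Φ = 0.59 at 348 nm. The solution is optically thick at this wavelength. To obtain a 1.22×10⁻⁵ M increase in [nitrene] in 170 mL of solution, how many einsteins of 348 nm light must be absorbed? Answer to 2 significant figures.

3.5×10⁻⁶ einstein

Product: (1.22×10⁻⁵ M)(0.17 L) = 2.074×10⁻⁶ mol.
Photons that must be absorbed: 2.074×10⁻⁶ / 0.59 = 3.515×10⁻⁶ mol.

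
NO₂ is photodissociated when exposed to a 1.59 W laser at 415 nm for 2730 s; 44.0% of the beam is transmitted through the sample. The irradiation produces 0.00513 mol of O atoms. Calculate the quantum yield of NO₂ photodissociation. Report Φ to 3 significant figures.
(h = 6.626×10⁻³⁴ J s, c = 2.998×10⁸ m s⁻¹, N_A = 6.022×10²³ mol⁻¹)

Φ = 0.608

Photon energy at 415 nm: hc/λ = (6.626×10⁻³⁴)(2.998×10⁸)/(415×10⁻⁹) = 4.787×10⁻¹⁹ J.
Energy delivered: (1.59 W)(2730 s) = 4341 J.
Photons incident: 4341 / 4.787×10⁻¹⁹ = 9.068×10²¹, i.e. 9.068×10²¹/6.022×10²³ = 0.01506 mol.
Fraction absorbed: 1 − 44.0/100 = 0.5600.
Photons absorbed: 0.5600 × 0.01506 = 0.008434 mol.
Φ = 0.00513 mol / 0.008434 mol photons = 0.608.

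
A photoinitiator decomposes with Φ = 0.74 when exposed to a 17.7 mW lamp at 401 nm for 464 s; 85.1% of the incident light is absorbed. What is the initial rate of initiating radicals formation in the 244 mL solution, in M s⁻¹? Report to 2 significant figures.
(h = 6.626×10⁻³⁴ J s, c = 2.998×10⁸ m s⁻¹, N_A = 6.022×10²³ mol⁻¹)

Photon energy at 401 nm: hc/λ = (6.626×10⁻³⁴)(2.998×10⁸)/(401×10⁻⁹) = 4.954×10⁻¹⁹ J.
Energy delivered: (17.7 mW)(464 s) = 8.213 J.
Photons incident: 8.213 / 4.954×10⁻¹⁹ = 1.658×10¹⁹, i.e. 1.658×10¹⁹/6.022×10²³ = 2.753×10⁻⁵ mol.
Photons absorbed: 0.851 × 2.753×10⁻⁵ = 2.343×10⁻⁵ mol.
Product formed: 0.74 × 2.343×10⁻⁵ = 1.734×10⁻⁵ mol.
Rate: 1.734×10⁻⁵ mol / (464 s × 0.244 L) = 1.5×10⁻⁷ M s⁻¹.

1.5×10⁻⁷ M s⁻¹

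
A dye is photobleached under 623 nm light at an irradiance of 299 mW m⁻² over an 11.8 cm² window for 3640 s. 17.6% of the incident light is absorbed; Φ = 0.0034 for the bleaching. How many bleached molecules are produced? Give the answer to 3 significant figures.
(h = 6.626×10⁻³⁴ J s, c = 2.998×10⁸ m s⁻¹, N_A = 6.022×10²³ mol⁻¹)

2.41×10¹⁵ bleached molecules

Photon energy at 623 nm: hc/λ = (6.626×10⁻³⁴)(2.998×10⁸)/(623×10⁻⁹) = 3.189×10⁻¹⁹ J.
Energy delivered: (299 mW m⁻²)(11.8×10⁻⁴ m²)(3640 s) = 1.284 J.
Photons incident: 1.284 / 3.189×10⁻¹⁹ = 4.026×10¹⁸, i.e. 4.026×10¹⁸/6.022×10²³ = 6.685×10⁻⁶ mol.
Photons absorbed: 0.176 × 6.685×10⁻⁶ = 1.177×10⁻⁶ mol.
Product: Φ × n_abs = 0.0034 × 1.177×10⁻⁶ = 4.002×10⁻⁹ mol.
As a count: 4.002×10⁻⁹ × 6.022×10²³ = 2.41×10¹⁵.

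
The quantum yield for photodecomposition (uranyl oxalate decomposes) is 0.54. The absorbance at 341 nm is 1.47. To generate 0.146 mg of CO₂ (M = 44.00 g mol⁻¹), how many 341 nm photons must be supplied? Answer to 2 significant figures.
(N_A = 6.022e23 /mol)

Product: 0.146 mg / 44.00 g mol⁻¹ = 3.318e-6 mol.
Photons that must be absorbed: 3.318e-6 / 0.54 = 6.144e-6 mol.
Fraction absorbed: 1 − 10^(−1.47) = 0.9661.
Incident photons needed: 6.144e-6 / 0.9661 = 6.360e-6 mol.
Photon count: 6.360e-6 × 6.022e23 = 3.8e18.

3.8e18 photons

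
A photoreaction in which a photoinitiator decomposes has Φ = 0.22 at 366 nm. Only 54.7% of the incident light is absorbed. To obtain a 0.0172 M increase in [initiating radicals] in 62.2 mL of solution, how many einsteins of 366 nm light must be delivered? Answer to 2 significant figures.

0.0089 einstein

Product: (0.0172 M)(0.0622 L) = 0.001070 mol.
Photons that must be absorbed: 0.001070 / 0.22 = 0.004864 mol.
Incident photons needed: 0.004864 / 0.547 = 0.008892 mol.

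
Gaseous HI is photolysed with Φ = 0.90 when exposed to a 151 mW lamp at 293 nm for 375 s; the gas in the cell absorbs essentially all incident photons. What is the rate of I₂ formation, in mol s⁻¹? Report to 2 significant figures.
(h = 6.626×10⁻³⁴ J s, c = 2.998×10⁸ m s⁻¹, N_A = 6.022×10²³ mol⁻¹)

3.3×10⁻⁷ mol s⁻¹

Photon energy at 293 nm: hc/λ = (6.626×10⁻³⁴)(2.998×10⁸)/(293×10⁻⁹) = 6.780×10⁻¹⁹ J.
Energy delivered: (151 mW)(375 s) = 56.63 J.
Photons incident: 56.63 / 6.780×10⁻¹⁹ = 8.353×10¹⁹, i.e. 8.353×10¹⁹/6.022×10²³ = 1.387×10⁻⁴ mol.
Product formed: 0.90 × 1.387×10⁻⁴ = 1.248×10⁻⁴ mol.
Rate: 1.248×10⁻⁴ / 375 s = 3.3×10⁻⁷ mol s⁻¹.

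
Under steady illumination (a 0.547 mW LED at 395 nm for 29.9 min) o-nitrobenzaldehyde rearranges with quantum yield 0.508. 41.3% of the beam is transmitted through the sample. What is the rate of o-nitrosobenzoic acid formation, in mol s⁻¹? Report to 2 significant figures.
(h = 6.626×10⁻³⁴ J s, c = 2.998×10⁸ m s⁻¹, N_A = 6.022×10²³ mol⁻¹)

Photon energy at 395 nm: hc/λ = (6.626×10⁻³⁴)(2.998×10⁸)/(395×10⁻⁹) = 5.029×10⁻¹⁹ J.
Energy delivered: (0.547 mW)(1794 s) = 0.9813 J.
Photons incident: 0.9813 / 5.029×10⁻¹⁹ = 1.951×10¹⁸, i.e. 1.951×10¹⁸/6.022×10²³ = 3.240×10⁻⁶ mol.
Fraction absorbed: 1 − 41.3/100 = 0.5870.
Photons absorbed: 0.5870 × 3.240×10⁻⁶ = 1.902×10⁻⁶ mol.
Product formed: 0.508 × 1.902×10⁻⁶ = 9.662×10⁻⁷ mol.
Rate: 9.662×10⁻⁷ / 1794 s = 5.4×10⁻¹⁰ mol s⁻¹.

5.4×10⁻¹⁰ mol s⁻¹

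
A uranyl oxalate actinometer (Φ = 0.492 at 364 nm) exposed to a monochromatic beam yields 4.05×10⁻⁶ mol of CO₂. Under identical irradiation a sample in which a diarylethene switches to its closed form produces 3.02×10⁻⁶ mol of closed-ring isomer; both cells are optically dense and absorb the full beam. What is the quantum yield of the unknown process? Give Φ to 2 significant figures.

Photons absorbed by the actinometer: 4.05×10⁻⁶ / 0.492 = 8.232×10⁻⁶ mol.
Φ(unknown) = 3.02×10⁻⁶ / 8.232×10⁻⁶ = 0.37.

Φ = 0.37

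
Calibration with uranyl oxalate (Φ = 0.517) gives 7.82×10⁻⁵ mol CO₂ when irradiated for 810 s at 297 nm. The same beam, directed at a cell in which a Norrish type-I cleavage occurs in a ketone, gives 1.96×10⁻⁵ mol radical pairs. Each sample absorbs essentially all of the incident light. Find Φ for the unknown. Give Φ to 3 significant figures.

Photons absorbed by the actinometer: 7.82×10⁻⁵ / 0.517 = 1.513×10⁻⁴ mol.
Φ(unknown) = 1.96×10⁻⁵ / 1.513×10⁻⁴ = 0.130.

Φ = 0.130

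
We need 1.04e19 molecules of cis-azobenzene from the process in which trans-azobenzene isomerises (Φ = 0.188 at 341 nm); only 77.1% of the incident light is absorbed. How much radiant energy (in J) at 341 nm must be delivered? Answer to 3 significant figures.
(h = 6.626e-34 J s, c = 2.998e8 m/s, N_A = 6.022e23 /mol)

Product: 1.04e19 / 6.022e23 = 1.727e-5 mol.
Photons that must be absorbed: 1.727e-5 / 0.188 = 9.186e-5 mol.
Incident photons needed: 9.186e-5 / 0.771 = 1.191e-4 mol.
Photon energy: hc/λ = 5.825e-19 J; per mole, 3.508e5 J mol⁻¹.
Energy required: 1.191e-4 × 3.508e5 = 41.8 J.

41.8 J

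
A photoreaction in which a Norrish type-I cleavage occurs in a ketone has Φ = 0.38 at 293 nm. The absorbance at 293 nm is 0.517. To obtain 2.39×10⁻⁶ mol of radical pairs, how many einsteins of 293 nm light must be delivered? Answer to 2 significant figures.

9.0×10⁻⁶ einstein

Photons that must be absorbed: 2.39×10⁻⁶ / 0.38 = 6.289×10⁻⁶ mol.
Fraction absorbed: 1 − 10^(−0.517) = 0.6959.
Incident photons needed: 6.289×10⁻⁶ / 0.6959 = 9.037×10⁻⁶ mol.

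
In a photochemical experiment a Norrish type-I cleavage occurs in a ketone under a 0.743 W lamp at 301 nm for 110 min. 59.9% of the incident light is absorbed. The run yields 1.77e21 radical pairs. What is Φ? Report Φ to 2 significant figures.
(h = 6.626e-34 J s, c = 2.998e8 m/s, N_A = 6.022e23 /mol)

Φ = 0.40

Product: 1.77e21 / 6.022e23 = 0.002939 mol.
Photon energy at 301 nm: hc/λ = (6.626e-34)(2.998e8)/(301e-9) = 6.600e-19 J.
Energy delivered: (0.743 W)(6600 s) = 4904 J.
Photons incident: 4904 / 6.600e-19 = 7.430e21, i.e. 7.430e21/6.022e23 = 0.01234 mol.
Photons absorbed: 0.599 × 0.01234 = 0.007392 mol.
Φ = 0.002939 mol / 0.007392 mol photons = 0.40.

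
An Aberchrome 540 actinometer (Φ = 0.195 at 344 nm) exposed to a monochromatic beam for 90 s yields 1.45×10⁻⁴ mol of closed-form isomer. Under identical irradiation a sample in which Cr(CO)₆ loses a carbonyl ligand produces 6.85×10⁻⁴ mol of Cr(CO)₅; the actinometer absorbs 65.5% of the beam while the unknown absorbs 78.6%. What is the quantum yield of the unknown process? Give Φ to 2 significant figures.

Φ = 0.77

Photons absorbed by the actinometer: 1.45×10⁻⁴ / 0.195 = 7.436×10⁻⁴ mol.
Incident flux: 7.436×10⁻⁴ / 0.655 = 0.001135 einstein.
Absorbed by unknown: 0.786 × 0.001135 = 8.921×10⁻⁴ mol.
Φ(unknown) = 6.85×10⁻⁴ / 8.921×10⁻⁴ = 0.77.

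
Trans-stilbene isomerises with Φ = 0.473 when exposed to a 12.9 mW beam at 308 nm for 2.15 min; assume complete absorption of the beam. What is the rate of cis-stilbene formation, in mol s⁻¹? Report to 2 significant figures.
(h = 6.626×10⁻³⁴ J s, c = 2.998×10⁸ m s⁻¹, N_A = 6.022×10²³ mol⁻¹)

Photon energy at 308 nm: hc/λ = (6.626×10⁻³⁴)(2.998×10⁸)/(308×10⁻⁹) = 6.450×10⁻¹⁹ J.
Energy delivered: (12.9 mW)(129 s) = 1.664 J.
Photons incident: 1.664 / 6.450×10⁻¹⁹ = 2.580×10¹⁸, i.e. 2.580×10¹⁸/6.022×10²³ = 4.284×10⁻⁶ mol.
Product formed: 0.473 × 4.284×10⁻⁶ = 2.026×10⁻⁶ mol.
Rate: 2.026×10⁻⁶ / 129 s = 1.6×10⁻⁸ mol s⁻¹.

1.6×10⁻⁸ mol s⁻¹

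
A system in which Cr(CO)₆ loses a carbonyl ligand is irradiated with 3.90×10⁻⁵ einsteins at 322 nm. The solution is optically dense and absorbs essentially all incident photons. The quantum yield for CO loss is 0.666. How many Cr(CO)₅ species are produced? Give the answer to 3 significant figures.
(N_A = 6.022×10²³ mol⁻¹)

Product: Φ × n_abs = 0.666 × 3.90×10⁻⁵ = 2.597×10⁻⁵ mol.
As a count: 2.597×10⁻⁵ × 6.022×10²³ = 1.56×10¹⁹.

1.56×10¹⁹ species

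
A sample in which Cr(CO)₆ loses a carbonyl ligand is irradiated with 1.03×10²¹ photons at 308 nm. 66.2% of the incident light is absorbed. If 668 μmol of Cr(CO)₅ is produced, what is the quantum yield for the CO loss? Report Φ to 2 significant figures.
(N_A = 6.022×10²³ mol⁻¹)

Product: 668 μmol = 6.68×10⁻⁴ mol.
Moles of photons: 1.03×10²¹ / 6.022×10²³ = 0.001710 mol.
Photons absorbed: 0.662 × 0.001710 = 0.001132 mol.
Φ = 6.68×10⁻⁴ mol / 0.001132 mol photons = 0.59.

Φ = 0.59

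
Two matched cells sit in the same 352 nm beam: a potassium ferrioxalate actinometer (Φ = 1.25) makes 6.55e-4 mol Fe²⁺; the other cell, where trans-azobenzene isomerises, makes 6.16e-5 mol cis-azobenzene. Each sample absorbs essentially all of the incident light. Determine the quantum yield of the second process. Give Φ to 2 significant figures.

Photons absorbed by the actinometer: 6.55e-4 / 1.25 = 5.240e-4 mol.
Φ(unknown) = 6.16e-5 / 5.240e-4 = 0.12.

Φ = 0.12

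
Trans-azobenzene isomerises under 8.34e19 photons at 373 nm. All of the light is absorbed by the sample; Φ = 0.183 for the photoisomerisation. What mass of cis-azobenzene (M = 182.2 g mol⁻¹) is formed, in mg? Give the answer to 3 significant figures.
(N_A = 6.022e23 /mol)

Moles of photons: 8.34e19 / 6.022e23 = 1.385e-4 mol.
Product: Φ × n_abs = 0.183 × 1.385e-4 = 2.535e-5 mol.
Mass: 2.535e-5 × 182.2 = 0.004619 g = 4.62 mg.

4.62 mg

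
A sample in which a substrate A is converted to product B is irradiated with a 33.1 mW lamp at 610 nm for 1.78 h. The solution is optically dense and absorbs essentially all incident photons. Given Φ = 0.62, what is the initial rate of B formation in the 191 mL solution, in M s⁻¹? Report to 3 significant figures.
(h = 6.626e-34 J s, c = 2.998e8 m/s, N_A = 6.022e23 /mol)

Photon energy at 610 nm: hc/λ = (6.626e-34)(2.998e8)/(610e-9) = 3.257e-19 J.
Energy delivered: (33.1 mW)(6408 s) = 212.1 J.
Photons incident: 212.1 / 3.257e-19 = 6.512e20, i.e. 6.512e20/6.022e23 = 0.001081 mol.
Product formed: 0.62 × 0.001081 = 6.702e-4 mol.
Rate: 6.702e-4 mol / (6408 s × 0.191 L) = 5.48e-7 M s⁻¹.

5.48e-7 M s⁻¹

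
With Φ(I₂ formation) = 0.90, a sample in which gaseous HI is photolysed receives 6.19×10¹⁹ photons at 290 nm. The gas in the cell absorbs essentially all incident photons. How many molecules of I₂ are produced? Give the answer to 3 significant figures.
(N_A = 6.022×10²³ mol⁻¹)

5.57×10¹⁹ molecules

Moles of photons: 6.19×10¹⁹ / 6.022×10²³ = 1.028×10⁻⁴ mol.
Product: Φ × n_abs = 0.90 × 1.028×10⁻⁴ = 9.252×10⁻⁵ mol.
As a count: 9.252×10⁻⁵ × 6.022×10²³ = 5.57×10¹⁹.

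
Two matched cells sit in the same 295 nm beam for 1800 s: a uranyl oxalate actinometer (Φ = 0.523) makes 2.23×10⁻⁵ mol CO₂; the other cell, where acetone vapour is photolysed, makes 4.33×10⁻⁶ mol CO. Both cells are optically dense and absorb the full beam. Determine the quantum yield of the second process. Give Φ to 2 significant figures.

Photons absorbed by the actinometer: 2.23×10⁻⁵ / 0.523 = 4.264×10⁻⁵ mol.
Φ(unknown) = 4.33×10⁻⁶ / 4.264×10⁻⁵ = 0.10.

Φ = 0.10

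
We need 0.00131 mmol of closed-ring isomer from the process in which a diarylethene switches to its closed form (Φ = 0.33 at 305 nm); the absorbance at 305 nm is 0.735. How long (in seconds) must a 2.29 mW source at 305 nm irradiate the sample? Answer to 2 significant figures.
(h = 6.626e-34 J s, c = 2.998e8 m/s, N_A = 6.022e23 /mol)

t ≈ 830 s

Product: 0.00131 mmol = 1.31e-6 mol.
Photons that must be absorbed: 1.31e-6 / 0.33 = 3.970e-6 mol.
Fraction absorbed: 1 − 10^(−0.735) = 0.8159.
Incident photons needed: 3.970e-6 / 0.8159 = 4.866e-6 mol.
Photon energy: hc/λ = 6.513e-19 J; per mole, 3.922e5 J mol⁻¹.
Energy required: 4.866e-6 × 3.922e5 = 1.908 J.
Time: 1.908 J / 0.00229 W = 830 s.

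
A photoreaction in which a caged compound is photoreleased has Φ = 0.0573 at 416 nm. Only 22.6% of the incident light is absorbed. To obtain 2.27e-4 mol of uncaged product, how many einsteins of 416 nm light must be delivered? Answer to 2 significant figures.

Photons that must be absorbed: 2.27e-4 / 0.0573 = 0.003962 mol.
Incident photons needed: 0.003962 / 0.226 = 0.01753 mol.

0.018 einstein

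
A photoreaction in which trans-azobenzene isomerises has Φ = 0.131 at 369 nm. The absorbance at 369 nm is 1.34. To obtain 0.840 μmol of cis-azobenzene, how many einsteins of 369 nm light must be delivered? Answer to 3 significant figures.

Product: 0.840 μmol = 8.40×10⁻⁷ mol.
Photons that must be absorbed: 8.40×10⁻⁷ / 0.131 = 6.412×10⁻⁶ mol.
Fraction absorbed: 1 − 10^(−1.34) = 0.9543.
Incident photons needed: 6.412×10⁻⁶ / 0.9543 = 6.719×10⁻⁶ mol.

6.72×10⁻⁶ einstein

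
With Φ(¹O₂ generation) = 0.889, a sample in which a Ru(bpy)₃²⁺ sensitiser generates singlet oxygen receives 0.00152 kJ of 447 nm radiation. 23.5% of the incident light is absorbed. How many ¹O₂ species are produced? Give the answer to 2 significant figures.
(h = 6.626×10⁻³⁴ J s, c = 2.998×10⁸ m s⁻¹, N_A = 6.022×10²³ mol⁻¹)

Photon energy at 447 nm: hc/λ = (6.626×10⁻³⁴)(2.998×10⁸)/(447×10⁻⁹) = 4.444×10⁻¹⁹ J.
Incident energy: 0.00152 kJ = 1.52 J.
Photons incident: 1.52 / 4.444×10⁻¹⁹ = 3.420×10¹⁸, i.e. 3.420×10¹⁸/6.022×10²³ = 5.679×10⁻⁶ mol.
Photons absorbed: 0.235 × 5.679×10⁻⁶ = 1.335×10⁻⁶ mol.
Product: Φ × n_abs = 0.889 × 1.335×10⁻⁶ = 1.187×10⁻⁶ mol.
As a count: 1.187×10⁻⁶ × 6.022×10²³ = 7.1×10¹⁷.

7.1×10¹⁷ species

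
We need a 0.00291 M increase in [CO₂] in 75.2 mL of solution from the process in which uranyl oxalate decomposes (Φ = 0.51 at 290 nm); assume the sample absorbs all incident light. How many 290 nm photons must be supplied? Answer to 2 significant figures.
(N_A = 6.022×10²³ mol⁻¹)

2.6×10²⁰ photons

Product: (0.00291 M)(0.0752 L) = 2.188×10⁻⁴ mol.
Photons that must be absorbed: 2.188×10⁻⁴ / 0.51 = 4.290×10⁻⁴ mol.
Photon count: 4.290×10⁻⁴ × 6.022×10²³ = 2.6×10²⁰.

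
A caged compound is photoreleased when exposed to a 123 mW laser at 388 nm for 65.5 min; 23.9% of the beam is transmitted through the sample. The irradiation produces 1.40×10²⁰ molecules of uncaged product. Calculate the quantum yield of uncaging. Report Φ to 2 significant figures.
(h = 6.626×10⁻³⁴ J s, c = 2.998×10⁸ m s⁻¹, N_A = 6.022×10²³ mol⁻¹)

Φ = 0.19

Product: 1.40×10²⁰ / 6.022×10²³ = 2.325×10⁻⁴ mol.
Photon energy at 388 nm: hc/λ = (6.626×10⁻³⁴)(2.998×10⁸)/(388×10⁻⁹) = 5.120×10⁻¹⁹ J.
Energy delivered: (123 mW)(3930 s) = 483.4 J.
Photons incident: 483.4 / 5.120×10⁻¹⁹ = 9.441×10²⁰, i.e. 9.441×10²⁰/6.022×10²³ = 0.001568 mol.
Fraction absorbed: 1 − 23.9/100 = 0.7610.
Photons absorbed: 0.7610 × 0.001568 = 0.001193 mol.
Φ = 2.325×10⁻⁴ mol / 0.001193 mol photons = 0.19.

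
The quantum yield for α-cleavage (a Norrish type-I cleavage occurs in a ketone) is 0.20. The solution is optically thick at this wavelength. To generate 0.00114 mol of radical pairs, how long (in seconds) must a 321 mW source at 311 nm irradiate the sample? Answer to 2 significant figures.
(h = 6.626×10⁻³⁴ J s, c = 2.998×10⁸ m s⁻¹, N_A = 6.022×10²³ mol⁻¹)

t ≈ 6800 s

Photons that must be absorbed: 0.00114 / 0.20 = 0.005700 mol.
Photon energy: hc/λ = 6.387×10⁻¹⁹ J; per mole, 3.846×10⁵ J mol⁻¹.
Energy required: 0.005700 × 3.846×10⁵ = 2192 J.
Time: 2192 J / 0.321 W = 6800 s.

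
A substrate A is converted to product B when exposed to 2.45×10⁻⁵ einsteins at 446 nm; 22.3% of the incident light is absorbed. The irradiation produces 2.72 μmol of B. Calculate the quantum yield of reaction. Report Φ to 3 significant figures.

Product: 2.72 μmol = 2.72×10⁻⁶ mol.
Photons absorbed: 0.223 × 2.45×10⁻⁵ = 5.464×10⁻⁶ mol.
Φ = 2.72×10⁻⁶ mol / 5.464×10⁻⁶ mol photons = 0.498.

Φ = 0.498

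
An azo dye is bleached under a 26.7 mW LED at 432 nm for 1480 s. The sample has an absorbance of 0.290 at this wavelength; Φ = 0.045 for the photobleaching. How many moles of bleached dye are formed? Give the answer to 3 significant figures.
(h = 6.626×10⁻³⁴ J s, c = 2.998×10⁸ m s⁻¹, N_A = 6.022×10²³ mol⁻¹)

Photon energy at 432 nm: hc/λ = (6.626×10⁻³⁴)(2.998×10⁸)/(432×10⁻⁹) = 4.598×10⁻¹⁹ J.
Energy delivered: (26.7 mW)(1480 s) = 39.52 J.
Photons incident: 39.52 / 4.598×10⁻¹⁹ = 8.595×10¹⁹, i.e. 8.595×10¹⁹/6.022×10²³ = 1.427×10⁻⁴ mol.
Fraction absorbed: 1 − 10^(−0.290) = 0.4871.
Photons absorbed: 0.4871 × 1.427×10⁻⁴ = 6.951×10⁻⁵ mol.
Product: Φ × n_abs = 0.045 × 6.951×10⁻⁵ = 3.128×10⁻⁶ mol.

3.13×10⁻⁶ mol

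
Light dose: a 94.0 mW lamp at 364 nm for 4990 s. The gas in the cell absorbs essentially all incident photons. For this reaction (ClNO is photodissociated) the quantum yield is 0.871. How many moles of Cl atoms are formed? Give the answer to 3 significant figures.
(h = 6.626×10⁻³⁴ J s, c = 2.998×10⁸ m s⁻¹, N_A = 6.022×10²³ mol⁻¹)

0.00124 mol

Photon energy at 364 nm: hc/λ = (6.626×10⁻³⁴)(2.998×10⁸)/(364×10⁻⁹) = 5.457×10⁻¹⁹ J.
Energy delivered: (94.0 mW)(4990 s) = 469.1 J.
Photons incident: 469.1 / 5.457×10⁻¹⁹ = 8.596×10²⁰, i.e. 8.596×10²⁰/6.022×10²³ = 0.001427 mol.
Product: Φ × n_abs = 0.871 × 0.001427 = 0.001243 mol.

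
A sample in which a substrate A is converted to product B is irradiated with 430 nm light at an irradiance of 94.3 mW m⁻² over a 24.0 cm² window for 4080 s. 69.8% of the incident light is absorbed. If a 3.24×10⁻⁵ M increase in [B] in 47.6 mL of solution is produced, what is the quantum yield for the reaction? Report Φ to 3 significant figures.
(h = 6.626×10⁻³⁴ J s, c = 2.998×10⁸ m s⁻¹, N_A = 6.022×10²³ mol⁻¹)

Φ = 0.666

Product: (3.24×10⁻⁵ M)(0.0476 L) = 1.542×10⁻⁶ mol.
Photon energy at 430 nm: hc/λ = (6.626×10⁻³⁴)(2.998×10⁸)/(430×10⁻⁹) = 4.620×10⁻¹⁹ J.
Energy delivered: (94.3 mW m⁻²)(24.0×10⁻⁴ m²)(4080 s) = 0.9234 J.
Photons incident: 0.9234 / 4.620×10⁻¹⁹ = 1.999×10¹⁸, i.e. 1.999×10¹⁸/6.022×10²³ = 3.319×10⁻⁶ mol.
Photons absorbed: 0.698 × 3.319×10⁻⁶ = 2.317×10⁻⁶ mol.
Φ = 1.542×10⁻⁶ mol / 2.317×10⁻⁶ mol photons = 0.666.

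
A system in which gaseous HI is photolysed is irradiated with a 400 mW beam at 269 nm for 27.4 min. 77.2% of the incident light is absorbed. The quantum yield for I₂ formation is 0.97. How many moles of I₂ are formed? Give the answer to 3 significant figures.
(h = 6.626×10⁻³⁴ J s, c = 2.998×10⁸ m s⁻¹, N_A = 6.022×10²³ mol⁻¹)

0.00111 mol

Photon energy at 269 nm: hc/λ = (6.626×10⁻³⁴)(2.998×10⁸)/(269×10⁻⁹) = 7.385×10⁻¹⁹ J.
Energy delivered: (400 mW)(1644 s) = 657.6 J.
Photons incident: 657.6 / 7.385×10⁻¹⁹ = 8.905×10²⁰, i.e. 8.905×10²⁰/6.022×10²³ = 0.001479 mol.
Photons absorbed: 0.772 × 0.001479 = 0.001142 mol.
Product: Φ × n_abs = 0.97 × 0.001142 = 0.001108 mol.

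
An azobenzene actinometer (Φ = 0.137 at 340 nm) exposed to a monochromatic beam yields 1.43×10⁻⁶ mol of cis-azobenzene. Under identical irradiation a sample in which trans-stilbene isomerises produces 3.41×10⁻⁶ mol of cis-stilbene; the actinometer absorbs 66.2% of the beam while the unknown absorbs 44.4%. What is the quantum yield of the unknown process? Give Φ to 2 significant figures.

Φ = 0.49

Photons absorbed by the actinometer: 1.43×10⁻⁶ / 0.137 = 1.044×10⁻⁵ mol.
Incident flux: 1.044×10⁻⁵ / 0.662 = 1.577×10⁻⁵ einstein.
Absorbed by unknown: 0.444 × 1.577×10⁻⁵ = 7.002×10⁻⁶ mol.
Φ(unknown) = 3.41×10⁻⁶ / 7.002×10⁻⁶ = 0.49.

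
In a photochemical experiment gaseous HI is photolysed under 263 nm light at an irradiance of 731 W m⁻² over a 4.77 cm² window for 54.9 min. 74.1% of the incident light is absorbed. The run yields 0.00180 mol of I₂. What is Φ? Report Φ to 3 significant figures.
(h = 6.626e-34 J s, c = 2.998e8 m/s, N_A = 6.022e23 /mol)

Photon energy at 263 nm: hc/λ = (6.626e-34)(2.998e8)/(263e-9) = 7.553e-19 J.
Energy delivered: (731 W m⁻²)(4.77e-4 m²)(3294 s) = 1149 J.
Photons incident: 1149 / 7.553e-19 = 1.521e21, i.e. 1.521e21/6.022e23 = 0.002526 mol.
Photons absorbed: 0.741 × 0.002526 = 0.001872 mol.
Φ = 0.00180 mol / 0.001872 mol photons = 0.962.

Φ = 0.962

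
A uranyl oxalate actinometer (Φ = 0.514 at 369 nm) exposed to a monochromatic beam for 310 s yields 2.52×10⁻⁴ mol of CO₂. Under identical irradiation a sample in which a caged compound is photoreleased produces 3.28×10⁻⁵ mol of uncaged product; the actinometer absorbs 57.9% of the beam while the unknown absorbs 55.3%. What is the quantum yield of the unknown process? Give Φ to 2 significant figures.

Φ = 0.070

Photons absorbed by the actinometer: 2.52×10⁻⁴ / 0.514 = 4.903×10⁻⁴ mol.
Incident flux: 4.903×10⁻⁴ / 0.579 = 8.468×10⁻⁴ einstein.
Absorbed by unknown: 0.553 × 8.468×10⁻⁴ = 4.683×10⁻⁴ mol.
Φ(unknown) = 3.28×10⁻⁵ / 4.683×10⁻⁴ = 0.070.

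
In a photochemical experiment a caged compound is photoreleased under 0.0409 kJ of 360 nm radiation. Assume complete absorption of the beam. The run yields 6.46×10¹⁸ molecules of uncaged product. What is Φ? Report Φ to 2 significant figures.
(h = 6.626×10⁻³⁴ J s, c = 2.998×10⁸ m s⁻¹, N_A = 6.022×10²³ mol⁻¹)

Product: 6.46×10¹⁸ / 6.022×10²³ = 1.073×10⁻⁵ mol.
Photon energy at 360 nm: hc/λ = (6.626×10⁻³⁴)(2.998×10⁸)/(360×10⁻⁹) = 5.518×10⁻¹⁹ J.
Incident energy: 0.0409 kJ = 40.9 J.
Photons incident: 40.9 / 5.518×10⁻¹⁹ = 7.412×10¹⁹, i.e. 7.412×10¹⁹/6.022×10²³ = 1.231×10⁻⁴ mol.
Φ = 1.073×10⁻⁵ mol / 1.231×10⁻⁴ mol photons = 0.087.

Φ = 0.087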